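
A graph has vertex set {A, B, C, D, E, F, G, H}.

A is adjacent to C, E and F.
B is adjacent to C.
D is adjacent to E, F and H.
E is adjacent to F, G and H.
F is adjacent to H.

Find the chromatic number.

4

D, E, F, H are pairwise adjacent (a clique of size 4), so at least 4 colors are needed.
4 colors suffice: color 1 → {C, E}; color 2 → {B, F, G}; color 3 → {A, H}; color 4 → {D}. No two adjacent vertices share a color.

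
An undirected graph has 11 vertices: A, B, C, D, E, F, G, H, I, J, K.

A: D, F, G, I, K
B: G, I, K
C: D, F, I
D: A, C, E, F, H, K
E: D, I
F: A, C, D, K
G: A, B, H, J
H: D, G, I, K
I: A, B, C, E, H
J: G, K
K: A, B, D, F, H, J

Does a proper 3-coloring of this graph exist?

No

A, D, F, K are pairwise adjacent (a clique of size 4), so at least 4 colors are needed.
So 3 colors are not enough.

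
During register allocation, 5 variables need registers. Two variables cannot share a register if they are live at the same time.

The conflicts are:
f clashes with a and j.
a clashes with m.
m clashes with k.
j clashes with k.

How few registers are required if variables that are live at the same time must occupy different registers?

The cycle j-f-a-m-k-j has odd length 5, so it cannot be 2-colored; at least 3 registers are needed.
A valid assignment using 3 registers: f=3, a=1, m=2, j=2, k=1. Every pair that conflicts lands in different registers.

3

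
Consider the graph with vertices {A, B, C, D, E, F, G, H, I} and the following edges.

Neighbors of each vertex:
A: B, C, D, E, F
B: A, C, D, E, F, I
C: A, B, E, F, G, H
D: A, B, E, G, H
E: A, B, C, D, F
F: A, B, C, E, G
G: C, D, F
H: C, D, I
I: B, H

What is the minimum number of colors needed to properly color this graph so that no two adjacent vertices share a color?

5

A, B, C, E, F are pairwise adjacent (a clique of size 5), so at least 5 colors are needed.
5 colors suffice: A=4, B=2, C=1, D=1, E=3, F=5, G=2, H=2, I=1. Each edge has distinct colors on its endpoints.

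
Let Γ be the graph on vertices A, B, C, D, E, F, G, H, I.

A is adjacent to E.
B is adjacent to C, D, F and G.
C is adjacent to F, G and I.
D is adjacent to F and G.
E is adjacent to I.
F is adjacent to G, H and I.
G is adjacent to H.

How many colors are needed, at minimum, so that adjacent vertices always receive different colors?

B, D, F, G are pairwise adjacent (a clique of size 4), so at least 4 colors are needed.
4 colors suffice: color red → {E, F}; color blue → {A, G, I}; color green → {B, H}; color yellow → {C, D}. Each edge has distinct colors on its endpoints.

4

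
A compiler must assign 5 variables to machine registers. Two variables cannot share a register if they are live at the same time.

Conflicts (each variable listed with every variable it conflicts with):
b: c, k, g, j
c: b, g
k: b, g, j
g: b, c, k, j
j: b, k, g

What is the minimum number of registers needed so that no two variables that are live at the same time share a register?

b, k, g, j are mutually in conflict, so at least 4 registers are needed.
4 registers suffice: register 1 → {g}; register 2 → {b}; register 3 → {c, k}; register 4 → {j}. No two conflicting variables share a register.

4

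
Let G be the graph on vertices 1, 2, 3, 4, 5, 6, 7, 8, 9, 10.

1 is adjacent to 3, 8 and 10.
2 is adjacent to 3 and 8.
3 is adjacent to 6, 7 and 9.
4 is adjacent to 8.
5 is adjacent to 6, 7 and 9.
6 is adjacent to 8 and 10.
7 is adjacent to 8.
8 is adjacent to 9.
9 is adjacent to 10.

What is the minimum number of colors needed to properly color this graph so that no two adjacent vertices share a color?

2

8 and 9 are adjacent, so at least 2 colors are needed.
A valid assignment using 2 colors: 1=b, 2=b, 3=a, 4=b, 5=a, 6=b, 7=b, 8=a, 9=b, 10=a. Each edge has distinct colors on its endpoints.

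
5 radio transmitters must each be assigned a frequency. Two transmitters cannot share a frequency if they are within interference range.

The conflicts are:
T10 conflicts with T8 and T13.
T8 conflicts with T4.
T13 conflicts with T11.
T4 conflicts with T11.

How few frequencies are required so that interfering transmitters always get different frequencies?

The cycle T10-T8-T4-T11-T13-T10 has odd length 5, so it cannot be 2-colored; at least 3 frequencies are needed.
A valid assignment using 3 frequencies: T10=3, T8=2, T13=1, T4=1, T11=2. No two conflicting transmitters share a frequency.

3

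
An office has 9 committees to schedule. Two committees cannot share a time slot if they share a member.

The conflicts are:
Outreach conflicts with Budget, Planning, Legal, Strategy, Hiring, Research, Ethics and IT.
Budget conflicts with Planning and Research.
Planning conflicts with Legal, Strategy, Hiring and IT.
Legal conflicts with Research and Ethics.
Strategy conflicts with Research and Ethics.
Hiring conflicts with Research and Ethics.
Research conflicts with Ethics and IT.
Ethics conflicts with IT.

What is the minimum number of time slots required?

4

Outreach, Hiring, Research, Ethics all conflict with each other, so at least 4 time slots are needed.
4 time slots suffice: time slot 1 → {Outreach}; time slot 2 → {Planning, Research}; time slot 3 → {Budget, Ethics}; time slot 4 → {Legal, Strategy, Hiring, IT}. Every pair that conflicts lands in different time slots.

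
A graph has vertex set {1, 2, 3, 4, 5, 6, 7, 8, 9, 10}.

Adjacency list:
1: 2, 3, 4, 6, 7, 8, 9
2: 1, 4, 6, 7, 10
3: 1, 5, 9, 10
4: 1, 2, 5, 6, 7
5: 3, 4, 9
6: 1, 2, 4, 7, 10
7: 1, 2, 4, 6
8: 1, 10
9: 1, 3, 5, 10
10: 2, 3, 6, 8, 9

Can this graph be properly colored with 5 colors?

The chromatic number is 5. 1, 2, 4, 6, 7 are pairwise adjacent (a clique of size 5), so at least 5 colors are needed.
5 colors suffice: color a → {1, 5, 10}; color b → {3, 4, 8}; color c → {6, 9}; color d → {2}; color e → {7}.
That is already a proper 5-coloring.

Yes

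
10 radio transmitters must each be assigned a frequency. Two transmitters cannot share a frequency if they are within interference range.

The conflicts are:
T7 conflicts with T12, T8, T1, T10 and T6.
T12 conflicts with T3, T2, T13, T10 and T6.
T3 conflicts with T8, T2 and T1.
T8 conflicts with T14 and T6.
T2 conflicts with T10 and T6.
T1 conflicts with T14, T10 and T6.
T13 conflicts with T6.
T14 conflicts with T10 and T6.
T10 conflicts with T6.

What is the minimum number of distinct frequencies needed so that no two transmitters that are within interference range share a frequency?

4

T1, T14, T10, T6 are mutually in conflict, so at least 4 frequencies are needed.
A valid assignment using 4 frequencies: T7=4, T12=3, T3=1, T8=2, T2=4, T1=3, T13=2, T14=4, T10=2, T6=1. No two conflicting transmitters share a frequency.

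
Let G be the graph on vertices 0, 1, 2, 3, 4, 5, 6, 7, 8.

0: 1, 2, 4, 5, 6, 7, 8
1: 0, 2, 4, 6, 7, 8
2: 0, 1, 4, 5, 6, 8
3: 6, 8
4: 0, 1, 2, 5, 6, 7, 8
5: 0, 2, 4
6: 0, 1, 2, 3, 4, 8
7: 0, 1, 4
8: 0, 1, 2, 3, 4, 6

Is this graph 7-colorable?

The chromatic number is 6. 0, 1, 2, 4, 6, 8 form a clique, so at least 6 colors are needed.
6 colors suffice: color a → {3, 4}; color b → {0}; color c → {5, 7, 8}; color d → {6}; color e → {2}; color f → {1}.
Since 7 ≥ 6, a proper 7-coloring certainly exists.

Yes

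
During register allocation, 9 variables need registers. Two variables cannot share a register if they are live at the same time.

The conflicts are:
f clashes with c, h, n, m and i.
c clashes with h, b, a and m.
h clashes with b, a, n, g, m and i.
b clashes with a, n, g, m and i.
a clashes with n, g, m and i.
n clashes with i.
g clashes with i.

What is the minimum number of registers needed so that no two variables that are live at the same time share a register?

5

h, b, a, g, i pairwise conflict, so at least 5 registers are needed.
A valid assignment using 5 registers: f=2, c=5, h=1, b=3, a=2, n=5, g=5, m=4, i=4. No two conflicting variables share a register.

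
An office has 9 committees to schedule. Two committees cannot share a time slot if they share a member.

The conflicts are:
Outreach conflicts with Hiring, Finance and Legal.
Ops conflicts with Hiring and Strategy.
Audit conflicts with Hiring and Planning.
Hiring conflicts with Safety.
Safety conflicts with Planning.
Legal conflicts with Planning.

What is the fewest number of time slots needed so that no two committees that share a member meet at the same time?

The cycle Planning-Legal-Outreach-Hiring-Safety-Planning has odd length 5, so it cannot be 2-colored; at least 3 time slots are needed.
3 time slots suffice: time slot 1 → {Hiring, Finance, Strategy, Planning}; time slot 2 → {Outreach, Ops, Audit, Safety}; time slot 3 → {Legal}. Every pair that conflicts lands in different time slots.

3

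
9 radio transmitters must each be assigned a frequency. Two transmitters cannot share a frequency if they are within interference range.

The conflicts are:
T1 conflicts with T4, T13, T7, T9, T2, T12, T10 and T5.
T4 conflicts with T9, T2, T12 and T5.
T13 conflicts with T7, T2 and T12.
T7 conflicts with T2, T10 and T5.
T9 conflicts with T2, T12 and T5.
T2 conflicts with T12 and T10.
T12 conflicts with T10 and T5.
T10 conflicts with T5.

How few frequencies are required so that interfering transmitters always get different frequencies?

5

T1, T4, T9, T12, T5 pairwise conflict, so at least 5 frequencies are needed.
5 frequencies suffice: frequency 1 → {T1}; frequency 2 → {T7, T12}; frequency 3 → {T2, T5}; frequency 4 → {T13, T9, T10}; frequency 5 → {T4}. No two conflicting transmitters share a frequency.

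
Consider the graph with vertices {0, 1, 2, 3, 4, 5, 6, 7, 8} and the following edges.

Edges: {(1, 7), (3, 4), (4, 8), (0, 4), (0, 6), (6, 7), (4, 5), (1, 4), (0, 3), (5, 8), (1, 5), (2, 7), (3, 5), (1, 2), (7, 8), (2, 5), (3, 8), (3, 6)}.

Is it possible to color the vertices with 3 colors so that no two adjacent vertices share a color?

3, 4, 5, 8 form a clique, so at least 4 colors are needed.
So 3 colors are not enough.

No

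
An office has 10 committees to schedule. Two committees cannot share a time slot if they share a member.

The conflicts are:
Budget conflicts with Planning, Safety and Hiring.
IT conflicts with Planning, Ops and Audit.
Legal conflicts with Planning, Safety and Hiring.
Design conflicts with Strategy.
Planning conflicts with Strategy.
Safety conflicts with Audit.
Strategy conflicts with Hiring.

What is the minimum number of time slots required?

The cycle Planning-Legal-Safety-Audit-IT-Planning has odd length 5, so it cannot be 2-colored; at least 3 time slots are needed.
Using 3 time slots: Budget=2, IT=2, Legal=2, Design=1, Planning=1, Ops=1, Safety=1, Strategy=2, Hiring=1, Audit=3. Every pair that conflicts lands in different time slots.

3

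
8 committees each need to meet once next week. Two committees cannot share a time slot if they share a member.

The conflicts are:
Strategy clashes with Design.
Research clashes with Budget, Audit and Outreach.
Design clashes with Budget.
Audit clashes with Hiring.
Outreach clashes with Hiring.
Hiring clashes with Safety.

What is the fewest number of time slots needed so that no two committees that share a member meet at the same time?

2

Outreach and Hiring conflict, so at least 2 time slots are needed.
2 time slots suffice: time slot 1 → {Research, Design, Hiring}; time slot 2 → {Strategy, Budget, Audit, Outreach, Safety}. No two conflicting committees share a time slot.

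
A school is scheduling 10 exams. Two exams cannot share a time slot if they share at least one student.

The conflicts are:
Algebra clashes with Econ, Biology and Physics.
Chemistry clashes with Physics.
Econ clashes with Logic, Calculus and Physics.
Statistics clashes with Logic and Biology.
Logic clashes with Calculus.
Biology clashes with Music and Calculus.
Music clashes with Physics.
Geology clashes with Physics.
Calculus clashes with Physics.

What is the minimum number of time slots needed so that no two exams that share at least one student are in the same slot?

3

Econ, Logic, Calculus all conflict with each other, so at least 3 time slots are needed.
3 time slots suffice: time slot 1 → {Logic, Biology, Physics}; time slot 2 → {Algebra, Chemistry, Statistics, Music, Geology, Calculus}; time slot 3 → {Econ}. Every pair that conflicts lands in different time slots.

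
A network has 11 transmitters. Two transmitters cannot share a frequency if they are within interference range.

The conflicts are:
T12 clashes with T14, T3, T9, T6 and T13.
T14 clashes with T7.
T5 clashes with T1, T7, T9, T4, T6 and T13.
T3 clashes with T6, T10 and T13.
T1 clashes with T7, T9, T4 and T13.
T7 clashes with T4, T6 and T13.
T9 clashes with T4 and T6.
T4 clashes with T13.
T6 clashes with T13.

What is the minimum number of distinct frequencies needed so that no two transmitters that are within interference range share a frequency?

T5, T1, T7, T4, T13 are mutually in conflict, so at least 5 frequencies are needed.
5 frequencies suffice: frequency 1 → {T14, T9, T10, T13}; frequency 2 → {T12, T7}; frequency 3 → {T4, T6}; frequency 4 → {T5, T3}; frequency 5 → {T1}. Each listed conflict is separated.

5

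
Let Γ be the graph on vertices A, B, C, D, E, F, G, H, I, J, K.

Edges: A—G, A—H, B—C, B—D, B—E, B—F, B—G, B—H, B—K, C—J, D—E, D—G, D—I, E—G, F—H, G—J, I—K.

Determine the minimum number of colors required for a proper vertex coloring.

4

B, D, E, G are mutually adjacent (a clique of size 4), so at least 4 colors are needed.
4 colors suffice: A=red, B=red, C=blue, D=green, E=yellow, F=green, G=blue, H=blue, I=red, J=red, K=blue. No two adjacent vertices share a color.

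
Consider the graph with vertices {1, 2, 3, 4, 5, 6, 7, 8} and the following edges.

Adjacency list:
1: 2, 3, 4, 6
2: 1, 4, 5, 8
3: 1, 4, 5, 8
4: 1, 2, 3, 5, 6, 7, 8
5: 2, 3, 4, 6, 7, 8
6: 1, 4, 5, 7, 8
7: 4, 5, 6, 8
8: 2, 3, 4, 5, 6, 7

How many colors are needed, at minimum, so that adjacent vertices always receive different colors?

4, 5, 6, 7, 8 are pairwise adjacent (a clique of size 5), so at least 5 colors are needed.
5 colors suffice: color red → {4}; color blue → {1, 5}; color green → {8}; color yellow → {2, 3, 6}; color purple → {7}. No two adjacent vertices share a color.

5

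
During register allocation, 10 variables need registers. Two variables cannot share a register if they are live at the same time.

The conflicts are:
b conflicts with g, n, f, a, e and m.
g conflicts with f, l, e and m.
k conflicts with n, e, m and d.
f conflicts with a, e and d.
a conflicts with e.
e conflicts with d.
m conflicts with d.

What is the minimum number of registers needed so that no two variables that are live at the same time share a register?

b, g, f, e all conflict with each other, so at least 4 registers are needed.
Using 4 registers: b=2, g=3, k=3, n=1, f=4, a=3, l=1, e=1, m=1, d=2. Every pair that conflicts lands in different registers.

4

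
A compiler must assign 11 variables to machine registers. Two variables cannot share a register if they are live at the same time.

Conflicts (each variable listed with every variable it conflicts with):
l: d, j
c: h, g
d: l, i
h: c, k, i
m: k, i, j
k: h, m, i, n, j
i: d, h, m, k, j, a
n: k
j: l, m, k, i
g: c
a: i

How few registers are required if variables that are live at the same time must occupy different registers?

4

m, k, i, j all conflict with each other, so at least 4 registers are needed.
4 registers suffice: register 1 → {l, c, i, n}; register 2 → {d, k, g, a}; register 3 → {h, j}; register 4 → {m}. Every pair that conflicts lands in different registers.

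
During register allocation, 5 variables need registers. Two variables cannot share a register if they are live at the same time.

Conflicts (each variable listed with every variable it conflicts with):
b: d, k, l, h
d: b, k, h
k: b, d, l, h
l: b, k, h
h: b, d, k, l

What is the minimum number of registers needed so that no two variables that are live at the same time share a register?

b, d, k, h pairwise conflict, so at least 4 registers are needed.
4 registers suffice: register 1 → {k}; register 2 → {b}; register 3 → {h}; register 4 → {d, l}. Each listed conflict is separated.

4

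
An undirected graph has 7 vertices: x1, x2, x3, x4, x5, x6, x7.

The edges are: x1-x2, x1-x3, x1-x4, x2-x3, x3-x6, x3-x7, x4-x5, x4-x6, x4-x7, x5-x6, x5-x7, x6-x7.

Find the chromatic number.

4

x4, x5, x6, x7 form a clique, so at least 4 colors are needed.
4 colors suffice: color 1 → {x1, x7}; color 2 → {x3, x4}; color 3 → {x2, x6}; color 4 → {x5}. Every edge joins two different colors.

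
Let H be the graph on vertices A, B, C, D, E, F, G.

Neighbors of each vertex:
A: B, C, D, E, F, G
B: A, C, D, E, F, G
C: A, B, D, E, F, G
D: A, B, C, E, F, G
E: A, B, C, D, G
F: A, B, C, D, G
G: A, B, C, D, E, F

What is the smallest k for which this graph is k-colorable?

A, B, C, D, F, G form a clique, so at least 6 colors are needed.
One proper 6-coloring: A=1, B=2, C=3, D=5, E=6, F=6, G=4. Every edge joins two different colors.

6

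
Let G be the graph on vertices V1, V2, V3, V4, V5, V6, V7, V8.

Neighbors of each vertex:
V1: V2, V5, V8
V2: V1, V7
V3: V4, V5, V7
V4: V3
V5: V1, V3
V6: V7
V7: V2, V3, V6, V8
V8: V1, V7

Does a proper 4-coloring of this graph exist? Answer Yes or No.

The chromatic number is 3. The cycle V2-V7-V3-V5-V1-V2 has odd length 5, so it cannot be 2-colored; at least 3 colors are needed.
3 colors suffice: color 1 → {V1, V4, V7}; color 2 → {V2, V3, V6, V8}; color 3 → {V5}.
Since 4 ≥ 3, a proper 4-coloring certainly exists.

Yes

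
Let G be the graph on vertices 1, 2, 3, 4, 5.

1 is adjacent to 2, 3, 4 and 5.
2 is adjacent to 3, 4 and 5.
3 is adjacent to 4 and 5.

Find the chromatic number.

4

1, 2, 3, 5 are pairwise adjacent (a clique of size 4), so at least 4 colors are needed.
One proper 4-coloring: 1=b, 2=a, 3=c, 4=d, 5=d. Every edge joins two different colors.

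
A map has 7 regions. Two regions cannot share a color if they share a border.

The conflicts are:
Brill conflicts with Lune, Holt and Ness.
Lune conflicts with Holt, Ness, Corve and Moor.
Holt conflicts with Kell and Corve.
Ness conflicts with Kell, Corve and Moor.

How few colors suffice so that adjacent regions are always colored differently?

3

Brill, Lune, Holt are mutually in conflict, so at least 3 colors are needed.
3 colors suffice: color 1 → {Lune, Kell}; color 2 → {Holt, Ness}; color 3 → {Brill, Corve, Moor}. No two conflicting regions share a color.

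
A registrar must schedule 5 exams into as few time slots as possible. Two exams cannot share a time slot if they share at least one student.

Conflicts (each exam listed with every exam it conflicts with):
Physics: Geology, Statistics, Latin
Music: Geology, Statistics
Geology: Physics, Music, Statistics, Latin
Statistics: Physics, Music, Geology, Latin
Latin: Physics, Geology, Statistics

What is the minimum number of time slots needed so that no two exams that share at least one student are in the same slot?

Physics, Geology, Statistics, Latin pairwise conflict, so at least 4 time slots are needed.
4 time slots suffice: time slot 1 → {Statistics}; time slot 2 → {Geology}; time slot 3 → {Music, Latin}; time slot 4 → {Physics}. Each listed conflict is separated.

4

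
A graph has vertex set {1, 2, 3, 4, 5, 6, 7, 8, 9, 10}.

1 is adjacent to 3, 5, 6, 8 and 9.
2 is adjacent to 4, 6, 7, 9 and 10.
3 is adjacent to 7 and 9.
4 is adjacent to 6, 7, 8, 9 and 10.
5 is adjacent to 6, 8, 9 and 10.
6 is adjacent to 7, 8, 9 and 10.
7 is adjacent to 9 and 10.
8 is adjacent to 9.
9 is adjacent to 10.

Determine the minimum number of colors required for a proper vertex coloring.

6

2, 4, 6, 7, 9, 10 are pairwise adjacent (a clique of size 6), so at least 6 colors are needed.
A valid assignment using 6 colors: 1=e, 2=f, 3=b, 4=c, 5=c, 6=b, 7=e, 8=d, 9=a, 10=d. Each edge has distinct colors on its endpoints.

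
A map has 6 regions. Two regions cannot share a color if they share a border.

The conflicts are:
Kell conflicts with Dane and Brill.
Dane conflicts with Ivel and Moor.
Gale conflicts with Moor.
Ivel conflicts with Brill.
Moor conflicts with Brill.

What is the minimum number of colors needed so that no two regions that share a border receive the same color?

2

Kell and Dane conflict, so at least 2 colors are needed.
A valid assignment using 2 colors: Kell=2, Dane=1, Gale=1, Ivel=2, Moor=2, Brill=1. No two conflicting regions share a color.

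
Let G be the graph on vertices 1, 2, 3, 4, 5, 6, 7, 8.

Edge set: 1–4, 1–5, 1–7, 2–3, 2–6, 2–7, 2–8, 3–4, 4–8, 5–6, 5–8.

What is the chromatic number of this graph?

The cycle 1-4-3-2-7-1 has odd length 5, so it cannot be 2-colored; at least 3 colors are needed.
3 colors suffice: color a → {2, 4, 5}; color b → {1, 3, 6, 8}; color c → {7}. No two adjacent vertices share a color.

3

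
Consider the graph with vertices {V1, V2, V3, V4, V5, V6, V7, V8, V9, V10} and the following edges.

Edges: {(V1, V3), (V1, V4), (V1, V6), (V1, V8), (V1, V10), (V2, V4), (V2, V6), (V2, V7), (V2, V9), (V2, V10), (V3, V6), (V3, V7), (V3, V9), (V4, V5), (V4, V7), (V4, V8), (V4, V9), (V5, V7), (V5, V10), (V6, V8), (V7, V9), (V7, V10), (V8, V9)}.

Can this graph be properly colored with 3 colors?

V2, V4, V7, V9 form a clique, so at least 4 colors are needed.
So 3 colors are not enough.

No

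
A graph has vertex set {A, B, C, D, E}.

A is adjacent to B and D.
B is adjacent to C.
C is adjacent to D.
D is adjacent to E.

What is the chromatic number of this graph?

2

D and E are adjacent, so at least 2 colors are needed.
2 colors suffice: color 1 → {B, D}; color 2 → {A, C, E}. Every edge joins two different colors.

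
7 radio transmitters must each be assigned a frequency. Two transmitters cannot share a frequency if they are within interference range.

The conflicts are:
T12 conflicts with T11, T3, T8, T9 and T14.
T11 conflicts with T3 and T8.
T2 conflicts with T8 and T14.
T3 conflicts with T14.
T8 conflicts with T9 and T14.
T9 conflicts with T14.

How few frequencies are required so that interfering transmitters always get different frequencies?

4

T12, T8, T9, T14 are mutually in conflict, so at least 4 frequencies are needed.
Using 4 frequencies: T12=2, T11=1, T2=2, T3=3, T8=3, T9=4, T14=1. No two conflicting transmitters share a frequency.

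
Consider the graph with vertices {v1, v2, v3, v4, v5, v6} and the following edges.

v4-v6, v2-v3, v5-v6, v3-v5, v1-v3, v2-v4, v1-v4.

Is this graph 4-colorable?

The chromatic number is 3. The cycle v2-v4-v6-v5-v3-v2 has odd length 5, so it cannot be 2-colored; at least 3 colors are needed.
3 colors suffice: v1=2, v2=2, v3=1, v4=1, v5=3, v6=2.
Since 4 ≥ 3, a proper 4-coloring certainly exists.

Yes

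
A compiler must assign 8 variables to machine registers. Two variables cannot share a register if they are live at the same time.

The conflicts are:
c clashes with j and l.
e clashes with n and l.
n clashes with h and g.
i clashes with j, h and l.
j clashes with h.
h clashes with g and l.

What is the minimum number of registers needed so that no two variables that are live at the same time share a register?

i, j, h are mutually in conflict, so at least 3 registers are needed.
A valid assignment using 3 registers: c=1, e=1, n=2, i=3, j=2, h=1, g=3, l=2. Each listed conflict is separated.

3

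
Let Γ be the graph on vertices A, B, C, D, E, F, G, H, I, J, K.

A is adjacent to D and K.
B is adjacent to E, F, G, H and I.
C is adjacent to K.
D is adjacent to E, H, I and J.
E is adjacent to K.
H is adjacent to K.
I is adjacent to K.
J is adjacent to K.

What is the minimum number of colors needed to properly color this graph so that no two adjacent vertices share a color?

2

B and G are adjacent, so at least 2 colors are needed.
A valid assignment using 2 colors: A=2, B=1, C=2, D=1, E=2, F=2, G=2, H=2, I=2, J=2, K=1. Each edge has distinct colors on its endpoints.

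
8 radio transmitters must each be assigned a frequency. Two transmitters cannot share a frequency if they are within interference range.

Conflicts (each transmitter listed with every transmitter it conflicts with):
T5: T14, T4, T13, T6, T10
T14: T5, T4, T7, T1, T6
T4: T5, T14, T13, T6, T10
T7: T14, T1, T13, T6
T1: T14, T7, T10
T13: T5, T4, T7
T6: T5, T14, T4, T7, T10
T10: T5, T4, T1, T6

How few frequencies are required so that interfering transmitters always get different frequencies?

T5, T4, T6, T10 all conflict with each other, so at least 4 frequencies are needed.
4 frequencies suffice: frequency 1 → {T4, T7}; frequency 2 → {T14, T13, T10}; frequency 3 → {T5, T1}; frequency 4 → {T6}. Every pair that conflicts lands in different frequencies.

4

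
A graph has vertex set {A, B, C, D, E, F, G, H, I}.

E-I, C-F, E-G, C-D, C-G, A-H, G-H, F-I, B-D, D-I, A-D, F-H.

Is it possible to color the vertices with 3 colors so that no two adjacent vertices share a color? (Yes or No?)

The chromatic number is 3. The cycle A-D-I-F-H-A has odd length 5, so it cannot be 2-colored; at least 3 colors are needed.
3 colors suffice: color 1 → {D, F, G}; color 2 → {B, C, H, I}; color 3 → {A, E}.
That is already a proper 3-coloring.

Yes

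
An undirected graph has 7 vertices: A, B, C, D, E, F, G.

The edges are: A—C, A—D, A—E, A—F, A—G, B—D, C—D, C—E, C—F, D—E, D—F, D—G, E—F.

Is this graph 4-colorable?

A, C, D, E, F form a clique, so at least 5 colors are needed.
So 4 colors are not enough.

No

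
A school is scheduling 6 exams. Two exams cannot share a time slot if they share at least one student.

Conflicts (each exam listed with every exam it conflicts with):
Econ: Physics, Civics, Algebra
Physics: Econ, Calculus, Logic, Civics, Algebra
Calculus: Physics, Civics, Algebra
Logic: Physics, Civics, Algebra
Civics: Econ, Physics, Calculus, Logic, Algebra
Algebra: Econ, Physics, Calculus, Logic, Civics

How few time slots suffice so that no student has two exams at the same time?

4

Econ, Physics, Civics, Algebra pairwise conflict, so at least 4 time slots are needed.
Using 4 time slots: Econ=4, Physics=2, Calculus=4, Logic=4, Civics=3, Algebra=1. Every pair that conflicts lands in different time slots.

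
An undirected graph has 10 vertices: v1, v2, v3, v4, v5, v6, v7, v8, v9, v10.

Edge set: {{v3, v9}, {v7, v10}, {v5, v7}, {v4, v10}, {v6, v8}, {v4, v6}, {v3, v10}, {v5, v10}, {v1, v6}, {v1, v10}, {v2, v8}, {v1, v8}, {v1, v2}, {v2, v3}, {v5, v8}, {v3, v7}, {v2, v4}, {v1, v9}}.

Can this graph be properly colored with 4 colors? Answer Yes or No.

Yes

The chromatic number is 3. v1, v2, v8 are pairwise adjacent, so at least 3 colors are needed.
One proper 3-coloring: v1=blue, v2=green, v3=blue, v4=blue, v5=blue, v6=green, v7=green, v8=red, v9=red, v10=red.
Since 4 ≥ 3, a proper 4-coloring certainly exists.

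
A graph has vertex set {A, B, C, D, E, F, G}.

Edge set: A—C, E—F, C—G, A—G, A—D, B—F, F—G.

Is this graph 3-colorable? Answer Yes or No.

Yes

The chromatic number is 3. A, C, G form a triangle, so at least 3 colors are needed.
3 colors suffice: color 1 → {B, D, E, G}; color 2 → {A, F}; color 3 → {C}.
That is already a proper 3-coloring.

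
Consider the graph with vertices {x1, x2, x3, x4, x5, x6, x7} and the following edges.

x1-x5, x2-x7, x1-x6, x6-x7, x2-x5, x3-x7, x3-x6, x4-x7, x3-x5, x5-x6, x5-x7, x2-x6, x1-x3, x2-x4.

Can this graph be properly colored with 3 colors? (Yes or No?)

x3, x5, x6, x7 form a clique, so at least 4 colors are needed.
So 3 colors are not enough.

No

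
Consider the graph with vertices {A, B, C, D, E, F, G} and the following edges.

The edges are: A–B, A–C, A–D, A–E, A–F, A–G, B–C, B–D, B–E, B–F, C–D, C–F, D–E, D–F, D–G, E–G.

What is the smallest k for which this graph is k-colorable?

A, B, C, D, F form a clique, so at least 5 colors are needed.
One proper 5-coloring: A=2, B=3, C=4, D=1, E=4, F=5, G=3. No two adjacent vertices share a color.

5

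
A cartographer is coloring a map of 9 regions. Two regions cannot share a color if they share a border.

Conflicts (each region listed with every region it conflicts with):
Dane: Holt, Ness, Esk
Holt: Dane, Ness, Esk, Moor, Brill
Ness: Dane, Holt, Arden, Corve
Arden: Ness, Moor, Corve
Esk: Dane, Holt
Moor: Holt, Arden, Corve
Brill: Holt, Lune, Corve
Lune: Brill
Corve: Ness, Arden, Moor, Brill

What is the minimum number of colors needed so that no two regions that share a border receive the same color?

3

Dane, Holt, Esk are mutually in conflict, so at least 3 colors are needed.
3 colors suffice: Dane=3, Holt=1, Ness=2, Arden=3, Esk=2, Moor=2, Brill=2, Lune=1, Corve=1. Each listed conflict is separated.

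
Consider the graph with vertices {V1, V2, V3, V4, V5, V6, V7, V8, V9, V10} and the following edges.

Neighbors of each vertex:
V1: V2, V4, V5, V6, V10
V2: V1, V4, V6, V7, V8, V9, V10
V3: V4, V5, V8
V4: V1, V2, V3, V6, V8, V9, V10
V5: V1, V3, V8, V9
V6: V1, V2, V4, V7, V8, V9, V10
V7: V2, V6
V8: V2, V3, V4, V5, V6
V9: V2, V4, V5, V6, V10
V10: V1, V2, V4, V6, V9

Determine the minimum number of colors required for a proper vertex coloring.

5

V1, V2, V4, V6, V10 are mutually adjacent (a clique of size 5), so at least 5 colors are needed.
5 colors suffice: color 1 → {V5, V6}; color 2 → {V2, V3}; color 3 → {V4, V7}; color 4 → {V8, V10}; color 5 → {V1, V9}. Every edge joins two different colors.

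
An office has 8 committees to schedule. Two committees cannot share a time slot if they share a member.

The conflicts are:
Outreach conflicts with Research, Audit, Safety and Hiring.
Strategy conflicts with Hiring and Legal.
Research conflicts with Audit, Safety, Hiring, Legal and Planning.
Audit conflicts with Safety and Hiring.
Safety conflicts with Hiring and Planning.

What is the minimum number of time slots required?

Outreach, Research, Audit, Safety, Hiring pairwise conflict, so at least 5 time slots are needed.
5 time slots suffice: time slot 1 → {Strategy, Research}; time slot 2 → {Safety, Legal}; time slot 3 → {Hiring, Planning}; time slot 4 → {Audit}; time slot 5 → {Outreach}. Each listed conflict is separated.

5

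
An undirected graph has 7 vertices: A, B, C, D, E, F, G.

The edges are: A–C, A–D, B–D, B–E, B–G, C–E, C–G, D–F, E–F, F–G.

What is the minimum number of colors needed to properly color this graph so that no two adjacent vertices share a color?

The cycle G-B-D-A-C-G has odd length 5, so it cannot be 2-colored; at least 3 colors are needed.
A valid assignment using 3 colors: A=3, B=2, C=2, D=1, E=1, F=2, G=1. Every edge joins two different colors.

3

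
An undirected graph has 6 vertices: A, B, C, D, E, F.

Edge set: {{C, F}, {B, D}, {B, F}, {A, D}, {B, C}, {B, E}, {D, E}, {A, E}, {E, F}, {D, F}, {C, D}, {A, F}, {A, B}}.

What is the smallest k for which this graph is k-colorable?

A, B, D, E, F are mutually adjacent (a clique of size 5), so at least 5 colors are needed.
5 colors suffice: color 1 → {D}; color 2 → {B}; color 3 → {F}; color 4 → {C, E}; color 5 → {A}. Every edge joins two different colors.

5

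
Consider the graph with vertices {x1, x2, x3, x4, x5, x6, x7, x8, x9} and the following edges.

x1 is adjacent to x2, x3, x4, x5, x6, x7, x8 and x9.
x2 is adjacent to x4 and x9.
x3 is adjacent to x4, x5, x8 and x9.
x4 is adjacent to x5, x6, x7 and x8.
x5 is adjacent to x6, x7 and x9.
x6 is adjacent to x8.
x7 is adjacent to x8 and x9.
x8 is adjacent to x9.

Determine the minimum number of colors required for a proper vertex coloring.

4

x1, x3, x4, x8 are mutually adjacent (a clique of size 4), so at least 4 colors are needed.
4 colors suffice: color 1 → {x1}; color 2 → {x4, x9}; color 3 → {x2, x5, x8}; color 4 → {x3, x6, x7}. No two adjacent vertices share a color.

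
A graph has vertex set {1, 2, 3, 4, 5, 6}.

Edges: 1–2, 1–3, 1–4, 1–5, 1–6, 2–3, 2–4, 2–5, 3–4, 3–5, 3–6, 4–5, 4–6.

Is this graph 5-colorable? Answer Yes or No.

Yes

The chromatic number is 5. 1, 2, 3, 4, 5 are mutually adjacent (a clique of size 5), so at least 5 colors are needed.
5 colors suffice: color a → {3}; color b → {4}; color c → {1}; color d → {5, 6}; color e → {2}.
That is already a proper 5-coloring.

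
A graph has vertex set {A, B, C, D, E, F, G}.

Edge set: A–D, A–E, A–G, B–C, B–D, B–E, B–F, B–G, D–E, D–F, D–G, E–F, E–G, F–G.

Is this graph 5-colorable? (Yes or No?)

Yes

The chromatic number is 5. B, D, E, F, G are pairwise adjacent (a clique of size 5), so at least 5 colors are needed.
5 colors suffice: A=4, B=4, C=1, D=2, E=1, F=5, G=3.
That is already a proper 5-coloring.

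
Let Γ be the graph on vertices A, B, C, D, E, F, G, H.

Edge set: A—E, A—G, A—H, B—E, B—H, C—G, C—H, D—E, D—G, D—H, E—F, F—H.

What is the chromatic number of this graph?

2

E and F are adjacent, so at least 2 colors are needed.
A valid assignment using 2 colors: A=blue, B=blue, C=blue, D=blue, E=red, F=blue, G=red, H=red. Every edge joins two different colors.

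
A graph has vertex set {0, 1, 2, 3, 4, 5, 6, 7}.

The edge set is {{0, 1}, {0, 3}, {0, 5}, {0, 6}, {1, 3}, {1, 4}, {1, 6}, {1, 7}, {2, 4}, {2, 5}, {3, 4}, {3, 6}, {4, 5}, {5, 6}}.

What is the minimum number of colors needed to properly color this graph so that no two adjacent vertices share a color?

4

0, 1, 3, 6 form a clique, so at least 4 colors are needed.
One proper 4-coloring: 0=blue, 1=red, 2=green, 3=green, 4=blue, 5=red, 6=yellow, 7=blue. No two adjacent vertices share a color.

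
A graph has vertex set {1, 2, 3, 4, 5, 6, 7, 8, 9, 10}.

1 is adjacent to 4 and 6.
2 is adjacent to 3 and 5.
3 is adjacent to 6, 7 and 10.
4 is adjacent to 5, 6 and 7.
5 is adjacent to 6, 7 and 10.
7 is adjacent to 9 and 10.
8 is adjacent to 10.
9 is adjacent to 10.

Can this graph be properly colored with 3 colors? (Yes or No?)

Yes

The chromatic number is 3. 3, 7, 10 are mutually adjacent, so at least 3 colors are needed.
3 colors suffice: color a → {1, 3, 5, 8, 9}; color b → {2, 4, 10}; color c → {6, 7}.
That is already a proper 3-coloring.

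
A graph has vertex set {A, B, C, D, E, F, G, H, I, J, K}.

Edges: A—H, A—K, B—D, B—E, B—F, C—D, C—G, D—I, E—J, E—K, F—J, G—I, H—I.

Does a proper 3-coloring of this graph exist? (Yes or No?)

The chromatic number is 3. The cycle B-E-K-A-H-I-D-B has odd length 7, so it cannot be 2-colored; at least 3 colors are needed.
3 colors suffice: color 1 → {A, D, E, F, G}; color 2 → {B, C, I, J, K}; color 3 → {H}.
That is already a proper 3-coloring.

Yes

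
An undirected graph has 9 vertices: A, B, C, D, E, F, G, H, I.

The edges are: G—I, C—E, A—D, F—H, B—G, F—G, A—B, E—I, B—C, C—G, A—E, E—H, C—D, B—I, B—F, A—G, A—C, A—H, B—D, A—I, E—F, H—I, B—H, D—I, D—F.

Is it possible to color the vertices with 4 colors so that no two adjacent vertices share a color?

Yes

The chromatic number is 4. A, B, C, D are pairwise adjacent (a clique of size 4), so at least 4 colors are needed.
4 colors suffice: color 1 → {B, E}; color 2 → {A, F}; color 3 → {C, I}; color 4 → {D, G, H}.
That is already a proper 4-coloring.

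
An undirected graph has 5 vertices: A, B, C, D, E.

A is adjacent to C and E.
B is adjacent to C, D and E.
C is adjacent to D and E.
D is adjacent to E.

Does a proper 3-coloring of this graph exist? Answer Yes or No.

B, C, D, E are pairwise adjacent (a clique of size 4), so at least 4 colors are needed.
So 3 colors are not enough.

No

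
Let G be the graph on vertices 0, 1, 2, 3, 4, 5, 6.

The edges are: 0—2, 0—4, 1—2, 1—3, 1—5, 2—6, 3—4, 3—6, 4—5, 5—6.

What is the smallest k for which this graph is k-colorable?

The cycle 6-2-0-4-3-6 has odd length 5, so it cannot be 2-colored; at least 3 colors are needed.
3 colors suffice: color a → {1, 4, 6}; color b → {2, 3, 5}; color c → {0}. No two adjacent vertices share a color.

3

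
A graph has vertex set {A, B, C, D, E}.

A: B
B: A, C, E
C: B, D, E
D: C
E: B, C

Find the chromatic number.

B, C, E are mutually adjacent, so at least 3 colors are needed.
3 colors suffice: color 1 → {B, D}; color 2 → {A, C}; color 3 → {E}. No two adjacent vertices share a color.

3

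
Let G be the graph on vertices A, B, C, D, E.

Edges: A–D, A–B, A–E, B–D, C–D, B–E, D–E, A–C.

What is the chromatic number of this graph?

A, B, D, E are pairwise adjacent (a clique of size 4), so at least 4 colors are needed.
4 colors suffice: color 1 → {D}; color 2 → {A}; color 3 → {B, C}; color 4 → {E}. Every edge joins two different colors.

4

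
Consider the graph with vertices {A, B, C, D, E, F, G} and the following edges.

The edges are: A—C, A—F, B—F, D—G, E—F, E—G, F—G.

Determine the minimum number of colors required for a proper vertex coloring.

E, F, G are pairwise adjacent, so at least 3 colors are needed.
A valid assignment using 3 colors: A=blue, B=blue, C=red, D=red, E=green, F=red, G=blue. No two adjacent vertices share a color.

3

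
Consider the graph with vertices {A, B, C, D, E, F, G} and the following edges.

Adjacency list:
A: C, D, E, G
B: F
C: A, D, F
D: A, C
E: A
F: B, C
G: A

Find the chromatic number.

A, C, D are mutually adjacent, so at least 3 colors are needed.
One proper 3-coloring: A=1, B=2, C=2, D=3, E=2, F=1, G=2. No two adjacent vertices share a color.

3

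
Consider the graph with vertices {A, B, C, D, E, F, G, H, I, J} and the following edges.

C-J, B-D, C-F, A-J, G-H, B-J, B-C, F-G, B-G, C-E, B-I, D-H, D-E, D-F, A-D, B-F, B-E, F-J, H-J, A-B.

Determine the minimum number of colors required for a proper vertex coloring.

4

B, C, F, J are pairwise adjacent (a clique of size 4), so at least 4 colors are needed.
One proper 4-coloring: A=2, B=1, C=4, D=3, E=2, F=2, G=3, H=1, I=2, J=3. No two adjacent vertices share a color.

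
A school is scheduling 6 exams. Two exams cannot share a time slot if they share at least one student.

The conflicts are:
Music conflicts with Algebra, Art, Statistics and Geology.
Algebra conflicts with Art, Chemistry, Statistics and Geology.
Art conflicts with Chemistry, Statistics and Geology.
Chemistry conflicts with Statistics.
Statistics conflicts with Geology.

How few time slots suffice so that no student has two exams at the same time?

5

Music, Algebra, Art, Statistics, Geology pairwise conflict, so at least 5 time slots are needed.
5 time slots suffice: Music=4, Algebra=3, Art=1, Chemistry=4, Statistics=2, Geology=5. Each listed conflict is separated.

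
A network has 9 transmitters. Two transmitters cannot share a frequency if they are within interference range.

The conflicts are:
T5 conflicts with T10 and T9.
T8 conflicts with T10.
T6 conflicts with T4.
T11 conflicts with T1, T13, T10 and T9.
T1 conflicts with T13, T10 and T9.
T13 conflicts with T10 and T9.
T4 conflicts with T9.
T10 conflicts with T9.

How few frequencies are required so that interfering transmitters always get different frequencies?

5

T11, T1, T13, T10, T9 pairwise conflict, so at least 5 frequencies are needed.
5 frequencies suffice: frequency 1 → {T4, T10}; frequency 2 → {T8, T6, T9}; frequency 3 → {T5, T13}; frequency 4 → {T1}; frequency 5 → {T11}. Every pair that conflicts lands in different frequencies.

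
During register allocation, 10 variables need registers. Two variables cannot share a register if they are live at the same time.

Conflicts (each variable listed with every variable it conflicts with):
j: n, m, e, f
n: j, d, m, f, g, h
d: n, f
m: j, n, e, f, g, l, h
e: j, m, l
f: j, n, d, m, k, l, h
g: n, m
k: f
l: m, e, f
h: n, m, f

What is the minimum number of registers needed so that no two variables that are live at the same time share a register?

n, m, f, h are mutually in conflict, so at least 4 registers are needed.
4 registers suffice: j=4, n=3, d=1, m=1, e=2, f=2, g=2, k=1, l=3, h=4. Every pair that conflicts lands in different registers.

4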